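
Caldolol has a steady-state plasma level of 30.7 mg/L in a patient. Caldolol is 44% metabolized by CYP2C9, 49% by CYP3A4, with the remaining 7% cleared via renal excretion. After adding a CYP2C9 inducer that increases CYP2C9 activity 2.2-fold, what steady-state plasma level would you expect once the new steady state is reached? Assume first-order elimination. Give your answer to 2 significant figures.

The CYP2C9 pathway (44% of clearance) is boosted to 2.2× activity: 0.44 × 2.2 = 0.968.
CYP3A4 (49%) and the residual 7% are unaffected.
New clearance relative to baseline: 0.968 + 0.49 + 0.07 = 1.528.
With dosing unchanged, steady-state plasma level scales as 1/CL: 30.7 / 1.528 = 20 mg/L.

20 mg/L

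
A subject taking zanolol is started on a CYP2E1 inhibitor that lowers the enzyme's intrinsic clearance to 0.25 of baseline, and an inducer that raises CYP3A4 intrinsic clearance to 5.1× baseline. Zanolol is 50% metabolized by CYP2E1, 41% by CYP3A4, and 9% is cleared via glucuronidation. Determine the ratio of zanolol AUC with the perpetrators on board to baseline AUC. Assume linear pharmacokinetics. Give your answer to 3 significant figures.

0.434

CYP2E1: 0.5 × 0.25 = 0.125
CYP3A4: 0.41 × 5.1 = 2.091
Other: 0.09 (unchanged)
Relative clearance = 0.125 + 2.091 + 0.09 = 2.306.
Because AUC varies inversely with clearance, the combined effect is 1 / 2.306 = 0.434.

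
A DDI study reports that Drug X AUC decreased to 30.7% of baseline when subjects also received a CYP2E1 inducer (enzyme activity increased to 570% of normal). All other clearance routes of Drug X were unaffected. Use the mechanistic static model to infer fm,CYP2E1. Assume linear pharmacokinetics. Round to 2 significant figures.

0.48

Write x for the fraction cleared via CYP2E1. The observed AUC change means clearance rose to 1/0.307 = 3.257 of baseline.
Only the CYP2E1 route changed, so 3.257 = x·5.7 + (1 − x), giving x = 0.48.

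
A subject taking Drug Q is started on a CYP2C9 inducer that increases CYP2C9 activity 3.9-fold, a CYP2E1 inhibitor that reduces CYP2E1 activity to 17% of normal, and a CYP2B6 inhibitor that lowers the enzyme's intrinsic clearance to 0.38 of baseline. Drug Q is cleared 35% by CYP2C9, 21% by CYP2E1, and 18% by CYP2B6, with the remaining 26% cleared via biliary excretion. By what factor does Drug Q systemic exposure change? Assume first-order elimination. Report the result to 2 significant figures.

The CYP2C9 pathway (35% of clearance) is boosted to 3.9× activity: 0.35 × 3.9 = 1.365.
The CYP2E1 pathway (21% of clearance) drops to 0.17× activity: 0.21 × 0.17 = 0.0357.
The CYP2B6 pathway (18% of clearance) is reduced to 0.38× activity: 0.18 × 0.38 = 0.0684.
Non-CYP routes (26%) are unchanged.
New clearance relative to baseline: 1.365 + 0.0357 + 0.0684 + 0.26 = 1.7291.
Net systemic exposure ratio = 1 / 1.7291 = 0.58.

0.58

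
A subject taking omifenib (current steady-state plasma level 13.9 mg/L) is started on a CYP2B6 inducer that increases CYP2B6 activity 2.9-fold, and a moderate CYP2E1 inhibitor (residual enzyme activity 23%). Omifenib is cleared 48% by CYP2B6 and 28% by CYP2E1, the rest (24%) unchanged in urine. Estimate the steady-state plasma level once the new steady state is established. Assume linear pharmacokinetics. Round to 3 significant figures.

8.19 mg/L

The CYP2B6 pathway (48% of clearance) is boosted to 2.9× activity: 0.48 × 2.9 = 1.392.
The CYP2E1 pathway (28% of clearance) drops to 0.23× activity: 0.28 × 0.23 = 0.0644.
The remaining 24% of clearance is unaffected.
Relative clearance = 1.392 + 0.0644 + 0.24 = 1.6964.
Dividing the baseline by the relative clearance: 13.9 / 1.6964 = 8.19 mg/L.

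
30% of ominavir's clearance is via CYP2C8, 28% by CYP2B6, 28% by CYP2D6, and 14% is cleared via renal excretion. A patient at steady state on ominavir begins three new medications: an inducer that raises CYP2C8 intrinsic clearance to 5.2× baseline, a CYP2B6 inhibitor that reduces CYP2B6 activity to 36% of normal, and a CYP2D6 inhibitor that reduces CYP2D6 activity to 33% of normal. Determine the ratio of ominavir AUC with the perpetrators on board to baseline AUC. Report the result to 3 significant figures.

0.528

The CYP2C8 pathway (30% of clearance) is boosted to 5.2× activity: 0.3 × 5.2 = 1.56.
The CYP2B6 pathway (28% of clearance) falls to 0.36× activity: 0.28 × 0.36 = 0.1008.
The CYP2D6 pathway (28% of clearance) is reduced to 0.33× activity: 0.28 × 0.33 = 0.0924.
The remaining 14% of clearance is unaffected.
CL_new/CL_old = 1.56 + 0.1008 + 0.0924 + 0.14 = 1.8932.
Net AUC ratio = 1 / 1.8932 = 0.528.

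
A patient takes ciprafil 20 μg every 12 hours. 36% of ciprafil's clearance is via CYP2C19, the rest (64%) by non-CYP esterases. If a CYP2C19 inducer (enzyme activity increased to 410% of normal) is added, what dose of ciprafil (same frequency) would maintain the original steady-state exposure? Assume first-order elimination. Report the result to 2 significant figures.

The CYP2C19 pathway (36% of clearance) is boosted to 4.1× activity: 0.36 × 4.1 = 1.476.
Non-CYP routes (64%) are unchanged.
CL_new/CL_old = 1.476 + 0.64 = 2.116.
To maintain the same steady-state level, dose must scale with clearance: new dose = 20 × 2.116 = 42 μg.

42 μg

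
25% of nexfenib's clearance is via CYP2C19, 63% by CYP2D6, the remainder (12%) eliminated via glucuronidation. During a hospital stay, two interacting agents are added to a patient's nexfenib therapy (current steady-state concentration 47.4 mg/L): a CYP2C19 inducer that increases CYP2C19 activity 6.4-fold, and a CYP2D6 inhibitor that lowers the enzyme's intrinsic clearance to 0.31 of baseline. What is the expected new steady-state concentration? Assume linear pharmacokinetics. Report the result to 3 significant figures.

The CYP2C19 pathway (25% of clearance) rises to 6.4× activity: 0.25 × 6.4 = 1.6.
The CYP2D6 pathway (63% of clearance) drops to 0.31× activity: 0.63 × 0.31 = 0.1953.
Non-CYP routes (12%) are unchanged.
New clearance relative to baseline: 1.6 + 0.1953 + 0.12 = 1.9153.
Steady-state concentration ∝ 1/CL: new value = 47.4 / 1.9153 = 24.7 mg/L.

24.7 mg/L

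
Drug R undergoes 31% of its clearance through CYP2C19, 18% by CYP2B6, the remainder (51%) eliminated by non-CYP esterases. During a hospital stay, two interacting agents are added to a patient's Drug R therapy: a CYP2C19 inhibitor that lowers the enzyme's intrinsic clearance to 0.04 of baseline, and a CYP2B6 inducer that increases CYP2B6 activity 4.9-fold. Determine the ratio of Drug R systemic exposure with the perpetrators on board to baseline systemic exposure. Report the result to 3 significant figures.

0.712

The CYP2C19 pathway (31% of clearance) is reduced to 0.04× activity: 0.31 × 0.04 = 0.0124.
The CYP2B6 pathway (18% of clearance) increases to 4.9× activity: 0.18 × 4.9 = 0.882.
The remaining 51% of clearance is unaffected.
New clearance relative to baseline: 0.0124 + 0.882 + 0.51 = 1.4044.
Systemic exposure ∝ 1/CL: fold-change = 1 / 1.4044 = 0.712.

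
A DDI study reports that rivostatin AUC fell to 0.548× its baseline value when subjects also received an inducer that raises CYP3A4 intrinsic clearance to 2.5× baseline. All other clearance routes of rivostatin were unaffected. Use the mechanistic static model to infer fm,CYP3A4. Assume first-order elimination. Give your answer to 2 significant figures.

Let x = fm,CYP3A4. Because AUC ∝ 1/CL, relative clearance rose to 1/0.548 = 1.825.
Only the CYP3A4 route changed, so 1.825 = x·2.5 + (1 − x), giving x = 0.55.

0.55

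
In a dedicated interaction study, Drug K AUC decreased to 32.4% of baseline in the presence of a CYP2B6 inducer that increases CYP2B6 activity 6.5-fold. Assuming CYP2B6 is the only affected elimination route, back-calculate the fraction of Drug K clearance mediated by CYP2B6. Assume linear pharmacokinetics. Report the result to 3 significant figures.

CL'/CL = 1 / 0.324 = 3.086
6.5·fm + (1 − fm) = 3.086
fm = (3.086 − 1) / (6.5 − 1) = 0.379

0.379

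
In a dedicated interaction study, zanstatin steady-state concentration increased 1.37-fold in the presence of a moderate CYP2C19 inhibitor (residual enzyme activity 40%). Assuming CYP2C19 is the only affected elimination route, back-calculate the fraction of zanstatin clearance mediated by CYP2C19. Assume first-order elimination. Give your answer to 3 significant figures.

CL'/CL = 1 / 1.37 = 0.7299
0.4·fm + (1 − fm) = 0.7299
fm = (0.7299 − 1) / (0.4 − 1) = 0.450

0.450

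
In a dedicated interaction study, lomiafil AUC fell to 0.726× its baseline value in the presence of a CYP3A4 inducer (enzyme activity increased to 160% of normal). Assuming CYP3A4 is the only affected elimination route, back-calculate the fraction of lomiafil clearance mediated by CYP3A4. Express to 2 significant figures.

CL'/CL = 1 / 0.726 = 1.377
1.6·fm + (1 − fm) = 1.377
fm = (1.377 − 1) / (1.6 − 1) = 0.63

0.63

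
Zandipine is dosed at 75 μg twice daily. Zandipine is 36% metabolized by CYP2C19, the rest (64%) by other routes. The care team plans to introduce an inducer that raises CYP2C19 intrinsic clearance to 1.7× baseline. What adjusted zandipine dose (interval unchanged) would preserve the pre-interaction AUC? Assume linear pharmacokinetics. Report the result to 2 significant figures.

94 μg

CYP2C19: 0.36 × 1.7 = 0.612
Other: 0.64 (unchanged)
CL_new/CL_old = 0.612 + 0.64 = 1.252.
Css,avg = (dose rate)/CL, so holding Css fixed requires dose ∝ CL: 75 × 1.252 = 94 μg.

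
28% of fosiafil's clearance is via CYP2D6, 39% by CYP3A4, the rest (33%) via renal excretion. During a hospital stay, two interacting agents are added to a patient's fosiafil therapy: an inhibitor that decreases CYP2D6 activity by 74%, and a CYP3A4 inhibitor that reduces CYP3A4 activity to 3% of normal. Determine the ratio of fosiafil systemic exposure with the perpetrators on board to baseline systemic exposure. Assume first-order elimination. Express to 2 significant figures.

The CYP2D6 pathway (28% of clearance) falls to 0.26× activity: 0.28 × 0.26 = 0.0728.
The CYP3A4 pathway (39% of clearance) drops to 0.03× activity: 0.39 × 0.03 = 0.0117.
The remaining 33% of clearance is unaffected.
New clearance relative to baseline: 0.0728 + 0.0117 + 0.33 = 0.4145.
Systemic exposure ∝ 1/CL: fold-change = 1 / 0.4145 = 2.4.

2.4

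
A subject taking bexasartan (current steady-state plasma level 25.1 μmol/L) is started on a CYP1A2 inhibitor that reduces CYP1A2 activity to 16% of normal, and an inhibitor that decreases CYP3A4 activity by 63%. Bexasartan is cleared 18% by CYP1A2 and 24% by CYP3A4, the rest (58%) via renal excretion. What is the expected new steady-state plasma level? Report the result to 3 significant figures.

36.0 μmol/L

The CYP1A2 pathway (18% of clearance) drops to 0.16× activity: 0.18 × 0.16 = 0.0288.
The CYP3A4 pathway (24% of clearance) drops to 0.37× activity: 0.24 × 0.37 = 0.0888.
The remaining 58% of clearance is unaffected.
CL_new/CL_old = 0.0288 + 0.0888 + 0.58 = 0.6976.
Dividing the baseline by the relative clearance: 25.1 / 0.6976 = 36.0 μmol/L.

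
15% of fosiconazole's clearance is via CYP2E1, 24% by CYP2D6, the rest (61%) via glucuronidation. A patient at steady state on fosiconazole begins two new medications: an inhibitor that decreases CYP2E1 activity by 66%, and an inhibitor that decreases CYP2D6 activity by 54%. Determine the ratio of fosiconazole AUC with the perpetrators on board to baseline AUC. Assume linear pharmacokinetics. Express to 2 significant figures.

1.3

The CYP2E1 pathway (15% of clearance) falls to 0.34× activity: 0.15 × 0.34 = 0.051.
The CYP2D6 pathway (24% of clearance) is reduced to 0.46× activity: 0.24 × 0.46 = 0.1104.
Non-CYP routes (61%) are unchanged.
New clearance relative to baseline: 0.051 + 0.1104 + 0.61 = 0.7714.
Net AUC ratio = 1 / 0.7714 = 1.3.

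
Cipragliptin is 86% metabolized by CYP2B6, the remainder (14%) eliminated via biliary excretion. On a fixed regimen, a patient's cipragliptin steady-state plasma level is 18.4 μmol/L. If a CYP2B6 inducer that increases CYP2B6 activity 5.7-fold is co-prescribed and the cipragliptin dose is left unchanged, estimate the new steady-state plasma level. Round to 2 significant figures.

3.6 μmol/L

The CYP2B6 pathway (86% of clearance) increases to 5.7× activity: 0.86 × 5.7 = 4.902.
The remaining 14% of clearance is unaffected.
CL_new/CL_old = 4.902 + 0.14 = 5.042.
Steady-state plasma level ∝ 1/CL, so new value = 18.4 / 5.042 = 3.6 μmol/L.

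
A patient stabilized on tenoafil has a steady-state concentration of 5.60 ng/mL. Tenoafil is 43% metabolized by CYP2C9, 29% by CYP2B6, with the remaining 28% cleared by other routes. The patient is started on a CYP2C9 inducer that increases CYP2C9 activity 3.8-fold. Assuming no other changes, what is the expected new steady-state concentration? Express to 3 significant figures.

The CYP2C9 pathway (43% of clearance) is boosted to 3.8× activity: 0.43 × 3.8 = 1.634.
CYP2B6 (29%) and the residual 28% are unaffected.
New clearance relative to baseline: 1.634 + 0.29 + 0.28 = 2.204.
Steady-state concentration ∝ 1/CL, so new value = 5.60 / 2.204 = 2.54 ng/mL.

2.54 ng/mL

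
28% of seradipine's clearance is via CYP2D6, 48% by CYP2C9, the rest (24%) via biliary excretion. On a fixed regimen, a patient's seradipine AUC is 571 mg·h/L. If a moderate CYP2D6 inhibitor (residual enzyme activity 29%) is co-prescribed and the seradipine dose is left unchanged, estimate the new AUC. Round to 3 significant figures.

The CYP2D6 pathway (28% of clearance) drops to 0.29× activity: 0.28 × 0.29 = 0.0812.
CYP2C9 (48%) and the residual 24% are unaffected.
New clearance relative to baseline: 0.0812 + 0.48 + 0.24 = 0.8012.
New AUC = baseline ÷ relative clearance = 571 / 0.8012 = 713 mg·h/L.

713 mg·h/L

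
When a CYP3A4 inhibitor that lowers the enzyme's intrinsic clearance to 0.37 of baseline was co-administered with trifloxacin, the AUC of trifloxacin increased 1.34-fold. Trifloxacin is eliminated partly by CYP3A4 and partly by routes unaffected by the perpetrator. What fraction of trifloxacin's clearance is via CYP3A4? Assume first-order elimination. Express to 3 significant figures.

Write x for the fraction cleared via CYP3A4. The observed AUC change means clearance fell to 1/1.34 = 0.7463 of baseline.
Only the CYP3A4 route changed, so 0.7463 = x·0.37 + (1 − x), giving x = 0.403.

0.403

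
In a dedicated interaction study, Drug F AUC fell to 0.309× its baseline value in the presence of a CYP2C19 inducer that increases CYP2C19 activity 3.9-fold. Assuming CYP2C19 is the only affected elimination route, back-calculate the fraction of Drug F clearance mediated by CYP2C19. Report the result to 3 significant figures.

0.771

CL'/CL = 1 / 0.309 = 3.236
3.9·fm + (1 − fm) = 3.236
fm = (3.236 − 1) / (3.9 − 1) = 0.771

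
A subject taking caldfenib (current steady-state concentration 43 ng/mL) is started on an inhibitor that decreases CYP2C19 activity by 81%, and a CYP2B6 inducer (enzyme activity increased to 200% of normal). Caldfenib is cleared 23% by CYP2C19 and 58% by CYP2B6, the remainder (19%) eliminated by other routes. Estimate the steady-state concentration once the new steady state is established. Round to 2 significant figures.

CYP2C19: 0.23 × 0.19 = 0.0437
CYP2B6: 0.58 × 2 = 1.16
Other: 0.19 (unchanged)
New clearance relative to baseline: 0.0437 + 1.16 + 0.19 = 1.3937.
New steady-state concentration = 43 / 1.3937 = 31 ng/mL (concentration scales inversely with clearance).

31 ng/mL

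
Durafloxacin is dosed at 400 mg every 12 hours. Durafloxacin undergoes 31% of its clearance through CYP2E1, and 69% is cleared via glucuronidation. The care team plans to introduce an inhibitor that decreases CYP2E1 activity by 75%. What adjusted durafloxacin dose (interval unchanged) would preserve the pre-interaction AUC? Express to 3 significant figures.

307 mg

CYP2E1: 0.31 × 0.25 = 0.0775
Other: 0.69 (unchanged)
CL_new/CL_old = 0.0775 + 0.69 = 0.7675.
Exposure is unchanged when dose changes in proportion to clearance. New dose = 400 mg × 0.7675 = 307 mg.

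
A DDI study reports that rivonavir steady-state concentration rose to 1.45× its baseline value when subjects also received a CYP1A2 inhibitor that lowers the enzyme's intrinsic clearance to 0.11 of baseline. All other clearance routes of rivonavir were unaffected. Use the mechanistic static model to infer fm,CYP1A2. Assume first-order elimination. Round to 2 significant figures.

Call the CYP1A2 fraction fm. After the interaction, CL_new/CL_old = fm × 0.11 + (1 − fm).
Steady-state concentration ratio = 1 / (new CL fraction), so new CL fraction = 1 / 1.45 = 0.6897.
fm × 0.11 + 1 − fm = 0.6897  ⇒  fm × (0.11 − 1) = −0.3103  ⇒  fm = 0.35.

0.35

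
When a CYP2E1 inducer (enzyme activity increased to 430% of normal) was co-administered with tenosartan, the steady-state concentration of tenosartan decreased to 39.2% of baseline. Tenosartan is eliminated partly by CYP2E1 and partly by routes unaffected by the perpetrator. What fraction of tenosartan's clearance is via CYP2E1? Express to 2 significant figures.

Let fm be the CYP2E1 fraction. New clearance relative to baseline = fm × 4.3 + (1 − fm).
Steady-state concentration ratio = 1 / (new CL fraction), so new CL fraction = 1 / 0.392 = 2.551.
fm × 4.3 + 1 − fm = 2.551  ⇒  fm × (4.3 − 1) = 1.551  ⇒  fm = 0.47.

0.47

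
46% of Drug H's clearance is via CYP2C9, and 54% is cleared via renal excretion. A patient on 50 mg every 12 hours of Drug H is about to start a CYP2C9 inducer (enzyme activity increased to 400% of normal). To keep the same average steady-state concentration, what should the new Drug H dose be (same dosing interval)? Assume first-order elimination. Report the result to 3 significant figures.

119 mg

The CYP2C9 pathway (46% of clearance) increases to 4× activity: 0.46 × 4 = 1.84.
The remaining 54% of clearance is unaffected.
CL_new/CL_old = 1.84 + 0.54 = 2.38.
Exposure is unchanged when dose changes in proportion to clearance. New dose = 50 mg × 2.38 = 119 mg.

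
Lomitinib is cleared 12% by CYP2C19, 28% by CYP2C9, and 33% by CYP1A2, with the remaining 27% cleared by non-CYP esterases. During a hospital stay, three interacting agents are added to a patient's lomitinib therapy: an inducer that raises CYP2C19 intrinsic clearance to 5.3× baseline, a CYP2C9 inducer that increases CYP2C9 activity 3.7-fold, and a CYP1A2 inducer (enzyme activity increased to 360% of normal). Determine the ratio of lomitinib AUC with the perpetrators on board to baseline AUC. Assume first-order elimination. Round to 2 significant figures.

0.32

CYP2C19: 0.12 × 5.3 = 0.636
CYP2C9: 0.28 × 3.7 = 1.036
CYP1A2: 0.33 × 3.6 = 1.188
Other: 0.27 (unchanged)
CL_new/CL_old = 0.636 + 1.036 + 1.188 + 0.27 = 3.13.
Net AUC ratio = 1 / 3.13 = 0.32.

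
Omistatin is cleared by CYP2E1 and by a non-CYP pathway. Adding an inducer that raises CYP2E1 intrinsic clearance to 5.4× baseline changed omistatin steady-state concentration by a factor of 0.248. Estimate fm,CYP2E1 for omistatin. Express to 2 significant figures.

0.69

CL'/CL = 1 / 0.248 = 4.032
5.4·fm + (1 − fm) = 4.032
fm = (4.032 − 1) / (5.4 − 1) = 0.69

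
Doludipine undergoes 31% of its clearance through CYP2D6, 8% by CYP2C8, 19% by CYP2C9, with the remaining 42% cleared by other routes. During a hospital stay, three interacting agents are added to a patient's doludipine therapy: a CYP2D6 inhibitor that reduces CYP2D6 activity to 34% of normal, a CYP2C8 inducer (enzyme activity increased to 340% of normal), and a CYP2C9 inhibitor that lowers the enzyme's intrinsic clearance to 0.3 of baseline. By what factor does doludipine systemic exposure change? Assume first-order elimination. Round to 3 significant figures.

CYP2D6: 0.31 × 0.34 = 0.1054
CYP2C8: 0.08 × 3.4 = 0.272
CYP2C9: 0.19 × 0.3 = 0.057
Other: 0.42 (unchanged)
New clearance relative to baseline: 0.1054 + 0.272 + 0.057 + 0.42 = 0.8544.
Systemic exposure ∝ 1/CL: fold-change = 1 / 0.8544 = 1.17.

1.17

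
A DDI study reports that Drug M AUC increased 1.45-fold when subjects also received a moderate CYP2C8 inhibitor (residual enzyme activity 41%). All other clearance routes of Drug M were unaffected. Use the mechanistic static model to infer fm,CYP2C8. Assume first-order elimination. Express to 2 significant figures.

0.53

CL'/CL = 1 / 1.45 = 0.6897
0.41·fm + (1 − fm) = 0.6897
fm = (0.6897 − 1) / (0.41 − 1) = 0.53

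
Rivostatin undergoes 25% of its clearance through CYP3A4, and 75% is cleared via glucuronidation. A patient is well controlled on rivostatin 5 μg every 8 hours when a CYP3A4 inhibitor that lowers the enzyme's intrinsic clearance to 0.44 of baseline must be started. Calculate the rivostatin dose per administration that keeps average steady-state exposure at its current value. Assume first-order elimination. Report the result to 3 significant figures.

The CYP3A4 pathway (25% of clearance) is reduced to 0.44× activity: 0.25 × 0.44 = 0.11.
The remaining 75% of clearance is unaffected.
New clearance relative to baseline: 0.11 + 0.75 = 0.86.
Exposure is unchanged when dose changes in proportion to clearance. New dose = 5 μg × 0.86 = 4.30 μg.

4.30 μg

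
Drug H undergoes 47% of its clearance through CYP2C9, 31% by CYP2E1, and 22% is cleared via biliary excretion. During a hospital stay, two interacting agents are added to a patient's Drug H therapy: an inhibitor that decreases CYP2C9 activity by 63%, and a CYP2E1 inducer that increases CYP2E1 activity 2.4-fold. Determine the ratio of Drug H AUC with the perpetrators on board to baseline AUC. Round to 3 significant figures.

0.879

The CYP2C9 pathway (47% of clearance) is reduced to 0.37× activity: 0.47 × 0.37 = 0.1739.
The CYP2E1 pathway (31% of clearance) increases to 2.4× activity: 0.31 × 2.4 = 0.744.
The remaining 22% of clearance is unaffected.
Relative clearance = 0.1739 + 0.744 + 0.22 = 1.1379.
AUC ∝ 1/CL: fold-change = 1 / 1.1379 = 0.879.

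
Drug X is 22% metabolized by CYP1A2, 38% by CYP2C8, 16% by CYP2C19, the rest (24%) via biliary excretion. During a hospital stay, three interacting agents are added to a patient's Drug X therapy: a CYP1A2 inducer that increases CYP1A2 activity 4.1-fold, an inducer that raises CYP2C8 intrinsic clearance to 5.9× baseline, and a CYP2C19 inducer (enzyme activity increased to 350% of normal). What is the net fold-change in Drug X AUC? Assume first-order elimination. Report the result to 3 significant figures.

0.254

The CYP1A2 pathway (22% of clearance) increases to 4.1× activity: 0.22 × 4.1 = 0.902.
The CYP2C8 pathway (38% of clearance) increases to 5.9× activity: 0.38 × 5.9 = 2.242.
The CYP2C19 pathway (16% of clearance) rises to 3.5× activity: 0.16 × 3.5 = 0.56.
The remaining 24% of clearance is unaffected.
CL_new/CL_old = 0.902 + 2.242 + 0.56 + 0.24 = 3.944.
Net AUC ratio = 1 / 3.944 = 0.254.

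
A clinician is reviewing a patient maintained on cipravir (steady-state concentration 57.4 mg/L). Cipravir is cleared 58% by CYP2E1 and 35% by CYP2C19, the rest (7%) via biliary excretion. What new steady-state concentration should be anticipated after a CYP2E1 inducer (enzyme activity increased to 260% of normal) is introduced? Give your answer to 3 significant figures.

CYP2E1: 0.58 × 2.6 = 1.508
CYP2C19: 0.35 (unchanged)
Other: 0.07 (unchanged)
CL_new/CL_old = 1.508 + 0.35 + 0.07 = 1.928.
Steady-state concentration ∝ 1/CL, so new value = 57.4 / 1.928 = 29.8 mg/L.

29.8 mg/L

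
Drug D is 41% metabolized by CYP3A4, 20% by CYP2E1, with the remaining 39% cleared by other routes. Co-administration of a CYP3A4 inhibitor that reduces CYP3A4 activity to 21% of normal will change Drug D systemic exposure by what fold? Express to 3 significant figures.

The CYP3A4 pathway (41% of clearance) falls to 0.21× activity: 0.41 × 0.21 = 0.0861.
CYP2E1 (20%) and the residual 39% are unaffected.
CL_new/CL_old = 0.0861 + 0.2 + 0.39 = 0.6761.
Since systemic exposure ∝ 1/CL, the ratio is 1 / 0.6761 = 1.48.

1.48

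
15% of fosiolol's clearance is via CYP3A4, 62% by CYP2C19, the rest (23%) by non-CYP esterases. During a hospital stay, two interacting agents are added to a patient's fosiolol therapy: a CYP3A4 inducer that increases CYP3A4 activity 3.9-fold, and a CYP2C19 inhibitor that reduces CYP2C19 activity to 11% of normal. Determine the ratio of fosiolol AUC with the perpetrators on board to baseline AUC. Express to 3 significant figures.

The CYP3A4 pathway (15% of clearance) rises to 3.9× activity: 0.15 × 3.9 = 0.585.
The CYP2C19 pathway (62% of clearance) falls to 0.11× activity: 0.62 × 0.11 = 0.0682.
Non-CYP routes (23%) are unchanged.
CL_new/CL_old = 0.585 + 0.0682 + 0.23 = 0.8832.
AUC ∝ 1/CL: fold-change = 1 / 0.8832 = 1.13.

1.13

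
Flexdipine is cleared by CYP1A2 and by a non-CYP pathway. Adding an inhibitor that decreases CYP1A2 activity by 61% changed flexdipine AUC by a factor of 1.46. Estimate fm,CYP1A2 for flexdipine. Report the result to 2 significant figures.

Let fm be the CYP1A2 fraction. New clearance relative to baseline = fm × 0.39 + (1 − fm).
AUC ratio = 1 / (new CL fraction), so new CL fraction = 1 / 1.46 = 0.6849.
fm × 0.39 + 1 − fm = 0.6849  ⇒  fm × (0.39 − 1) = −0.3151  ⇒  fm = 0.52.

0.52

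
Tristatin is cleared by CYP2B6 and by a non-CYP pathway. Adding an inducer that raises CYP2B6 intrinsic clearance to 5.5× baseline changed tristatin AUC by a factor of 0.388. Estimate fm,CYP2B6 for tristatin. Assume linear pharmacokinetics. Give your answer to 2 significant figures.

Write x for the fraction cleared via CYP2B6. The observed AUC change means clearance rose to 1/0.388 = 2.577 of baseline.
Only the CYP2B6 route changed, so 2.577 = x·5.5 + (1 − x), giving x = 0.35.

0.35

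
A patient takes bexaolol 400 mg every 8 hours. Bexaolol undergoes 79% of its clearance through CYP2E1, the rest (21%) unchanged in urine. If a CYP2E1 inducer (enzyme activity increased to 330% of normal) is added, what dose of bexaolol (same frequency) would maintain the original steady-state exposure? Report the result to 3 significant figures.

1.13 × 10³ mg

The CYP2E1 pathway (79% of clearance) rises to 3.3× activity: 0.79 × 3.3 = 2.607.
The remaining 21% of clearance is unaffected.
Relative clearance = 2.607 + 0.21 = 2.817.
Exposure is unchanged when dose changes in proportion to clearance. New dose = 400 mg × 2.817 = 1.13 × 10³ mg.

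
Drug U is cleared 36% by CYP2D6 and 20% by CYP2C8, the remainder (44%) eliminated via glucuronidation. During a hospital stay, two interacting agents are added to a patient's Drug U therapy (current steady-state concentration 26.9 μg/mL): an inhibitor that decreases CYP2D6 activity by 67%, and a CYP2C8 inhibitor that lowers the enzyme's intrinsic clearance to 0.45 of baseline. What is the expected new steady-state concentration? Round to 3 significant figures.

41.5 μg/mL

The CYP2D6 pathway (36% of clearance) drops to 0.33× activity: 0.36 × 0.33 = 0.1188.
The CYP2C8 pathway (20% of clearance) drops to 0.45× activity: 0.2 × 0.45 = 0.09.
The remaining 44% of clearance is unaffected.
Relative clearance = 0.1188 + 0.09 + 0.44 = 0.6488.
Steady-state concentration ∝ 1/CL: new value = 26.9 / 0.6488 = 41.5 μg/mL.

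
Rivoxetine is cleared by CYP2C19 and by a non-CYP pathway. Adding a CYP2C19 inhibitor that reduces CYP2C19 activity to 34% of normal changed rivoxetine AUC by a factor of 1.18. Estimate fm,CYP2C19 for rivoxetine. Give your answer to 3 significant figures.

Write x for the fraction cleared via CYP2C19. The observed AUC change means clearance fell to 1/1.18 = 0.8475 of baseline.
Only the CYP2C19 route changed, so 0.8475 = x·0.34 + (1 − x), giving x = 0.231.

0.231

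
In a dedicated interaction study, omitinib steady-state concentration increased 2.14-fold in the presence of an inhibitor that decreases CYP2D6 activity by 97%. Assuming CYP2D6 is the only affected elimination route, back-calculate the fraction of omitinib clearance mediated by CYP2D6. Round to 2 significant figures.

0.55

Let fm be the CYP2D6 fraction. New clearance relative to baseline = fm × 0.03 + (1 − fm).
Steady-state concentration ratio = 1 / (new CL fraction), so new CL fraction = 1 / 2.14 = 0.4673.
fm × 0.03 + 1 − fm = 0.4673  ⇒  fm × (0.03 − 1) = −0.5327  ⇒  fm = 0.55.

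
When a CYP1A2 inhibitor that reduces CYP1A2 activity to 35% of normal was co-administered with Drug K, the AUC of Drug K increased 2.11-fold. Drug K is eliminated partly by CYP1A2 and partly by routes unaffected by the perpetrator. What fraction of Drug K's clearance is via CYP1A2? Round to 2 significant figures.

CL'/CL = 1 / 2.11 = 0.4739
0.35·fm + (1 − fm) = 0.4739
fm = (0.4739 − 1) / (0.35 − 1) = 0.81

0.81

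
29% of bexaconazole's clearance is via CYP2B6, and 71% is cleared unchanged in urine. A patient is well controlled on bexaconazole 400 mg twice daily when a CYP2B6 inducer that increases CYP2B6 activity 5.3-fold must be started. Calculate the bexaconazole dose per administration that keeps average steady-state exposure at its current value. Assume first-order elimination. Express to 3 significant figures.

899 mg

The CYP2B6 pathway (29% of clearance) rises to 5.3× activity: 0.29 × 5.3 = 1.537.
Non-CYP routes (71%) are unchanged.
New clearance relative to baseline: 1.537 + 0.71 = 2.247.
Exposure is unchanged when dose changes in proportion to clearance. New dose = 400 mg × 2.247 = 899 mg.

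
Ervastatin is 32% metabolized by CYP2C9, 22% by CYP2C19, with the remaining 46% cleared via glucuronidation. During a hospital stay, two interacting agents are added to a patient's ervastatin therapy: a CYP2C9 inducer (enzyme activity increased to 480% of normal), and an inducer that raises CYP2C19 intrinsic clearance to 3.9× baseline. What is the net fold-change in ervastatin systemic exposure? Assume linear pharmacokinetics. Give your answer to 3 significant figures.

The CYP2C9 pathway (32% of clearance) increases to 4.8× activity: 0.32 × 4.8 = 1.536.
The CYP2C19 pathway (22% of clearance) is boosted to 3.9× activity: 0.22 × 3.9 = 0.858.
Non-CYP routes (46%) are unchanged.
New clearance relative to baseline: 1.536 + 0.858 + 0.46 = 2.854.
Systemic exposure ∝ 1/CL: fold-change = 1 / 2.854 = 0.350.

0.350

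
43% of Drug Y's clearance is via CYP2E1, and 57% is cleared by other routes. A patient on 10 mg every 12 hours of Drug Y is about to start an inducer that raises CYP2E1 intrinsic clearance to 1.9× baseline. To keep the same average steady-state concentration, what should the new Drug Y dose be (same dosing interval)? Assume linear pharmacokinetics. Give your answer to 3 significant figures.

13.9 mg

The CYP2E1 pathway (43% of clearance) rises to 1.9× activity: 0.43 × 1.9 = 0.817.
The remaining 57% of clearance is unaffected.
CL_new/CL_old = 0.817 + 0.57 = 1.387.
Exposure is unchanged when dose changes in proportion to clearance. New dose = 10 mg × 1.387 = 13.9 mg.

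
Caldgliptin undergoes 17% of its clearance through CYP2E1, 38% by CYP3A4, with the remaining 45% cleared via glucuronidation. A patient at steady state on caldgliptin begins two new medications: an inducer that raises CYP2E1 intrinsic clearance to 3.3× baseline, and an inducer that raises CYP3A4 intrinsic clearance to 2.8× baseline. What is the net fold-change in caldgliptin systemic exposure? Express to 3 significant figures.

The CYP2E1 pathway (17% of clearance) rises to 3.3× activity: 0.17 × 3.3 = 0.561.
The CYP3A4 pathway (38% of clearance) is boosted to 2.8× activity: 0.38 × 2.8 = 1.064.
Non-CYP routes (45%) are unchanged.
Relative clearance = 0.561 + 1.064 + 0.45 = 2.075.
Because systemic exposure varies inversely with clearance, the combined effect is 1 / 2.075 = 0.482.

0.482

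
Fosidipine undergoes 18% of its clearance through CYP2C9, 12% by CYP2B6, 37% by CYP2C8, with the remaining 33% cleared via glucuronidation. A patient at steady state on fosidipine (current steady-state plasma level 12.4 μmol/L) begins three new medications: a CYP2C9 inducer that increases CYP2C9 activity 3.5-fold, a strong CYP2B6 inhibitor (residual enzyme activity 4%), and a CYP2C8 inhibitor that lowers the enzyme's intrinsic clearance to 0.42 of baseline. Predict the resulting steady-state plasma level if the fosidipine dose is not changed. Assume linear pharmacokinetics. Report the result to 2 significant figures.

CYP2C9: 0.18 × 3.5 = 0.63
CYP2B6: 0.12 × 0.04 = 0.0048
CYP2C8: 0.37 × 0.42 = 0.1554
Other: 0.33 (unchanged)
New clearance relative to baseline: 0.63 + 0.0048 + 0.1554 + 0.33 = 1.1202.
New steady-state plasma level = 12.4 / 1.1202 = 11 μmol/L (concentration scales inversely with clearance).

11 μmol/L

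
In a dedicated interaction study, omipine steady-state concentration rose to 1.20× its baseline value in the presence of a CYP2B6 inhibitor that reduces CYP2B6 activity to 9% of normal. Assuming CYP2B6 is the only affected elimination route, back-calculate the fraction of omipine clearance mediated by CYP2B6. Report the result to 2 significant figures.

0.18

Write x for the fraction cleared via CYP2B6. The observed steady-state concentration change means clearance fell to 1/1.20 = 0.8333 of baseline.
Only the CYP2B6 route changed, so 0.8333 = x·0.09 + (1 − x), giving x = 0.18.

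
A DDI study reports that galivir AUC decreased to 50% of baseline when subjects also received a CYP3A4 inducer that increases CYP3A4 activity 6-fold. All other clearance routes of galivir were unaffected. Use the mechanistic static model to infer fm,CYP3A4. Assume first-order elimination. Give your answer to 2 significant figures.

0.20

Let fm be the CYP3A4 fraction. New clearance relative to baseline = fm × 6 + (1 − fm).
AUC ratio = 1 / (new CL fraction), so new CL fraction = 1 / 0.500 = 2.
fm × 6 + 1 − fm = 2  ⇒  fm × (6 − 1) = 1  ⇒  fm = 0.20.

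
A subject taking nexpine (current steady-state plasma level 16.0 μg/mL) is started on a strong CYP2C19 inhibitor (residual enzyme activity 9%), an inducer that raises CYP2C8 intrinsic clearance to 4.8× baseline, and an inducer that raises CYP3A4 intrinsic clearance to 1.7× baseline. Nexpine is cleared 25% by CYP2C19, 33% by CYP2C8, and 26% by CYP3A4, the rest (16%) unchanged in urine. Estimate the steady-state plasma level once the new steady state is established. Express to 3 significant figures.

The CYP2C19 pathway (25% of clearance) falls to 0.09× activity: 0.25 × 0.09 = 0.0225.
The CYP2C8 pathway (33% of clearance) increases to 4.8× activity: 0.33 × 4.8 = 1.584.
The CYP3A4 pathway (26% of clearance) is boosted to 1.7× activity: 0.26 × 1.7 = 0.442.
The remaining 16% of clearance is unaffected.
CL_new/CL_old = 0.0225 + 1.584 + 0.442 + 0.16 = 2.2085.
Steady-state plasma level ∝ 1/CL: new value = 16.0 / 2.2085 = 7.24 μg/mL.

7.24 μg/mL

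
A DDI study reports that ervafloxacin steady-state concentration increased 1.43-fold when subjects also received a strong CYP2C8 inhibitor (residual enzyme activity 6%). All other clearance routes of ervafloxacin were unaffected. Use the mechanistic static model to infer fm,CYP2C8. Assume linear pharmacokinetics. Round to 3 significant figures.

CL'/CL = 1 / 1.43 = 0.6993
0.06·fm + (1 − fm) = 0.6993
fm = (0.6993 − 1) / (0.06 − 1) = 0.320

0.320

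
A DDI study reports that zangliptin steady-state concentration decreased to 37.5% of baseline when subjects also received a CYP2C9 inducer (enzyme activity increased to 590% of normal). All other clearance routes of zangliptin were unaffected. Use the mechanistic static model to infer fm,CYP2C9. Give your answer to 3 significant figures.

Let fm be the CYP2C9 fraction. New clearance relative to baseline = fm × 5.9 + (1 − fm).
Steady-state concentration ratio = 1 / (new CL fraction), so new CL fraction = 1 / 0.375 = 2.667.
fm × 5.9 + 1 − fm = 2.667  ⇒  fm × (5.9 − 1) = 1.667  ⇒  fm = 0.340.

0.340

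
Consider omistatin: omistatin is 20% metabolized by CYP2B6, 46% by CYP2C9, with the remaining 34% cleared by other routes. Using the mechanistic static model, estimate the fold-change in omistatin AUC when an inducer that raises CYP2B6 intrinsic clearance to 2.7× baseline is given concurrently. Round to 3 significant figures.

The CYP2B6 pathway (20% of clearance) is boosted to 2.7× activity: 0.2 × 2.7 = 0.54.
CYP2C9 (46%) and the residual 34% are unaffected.
New clearance relative to baseline: 0.54 + 0.46 + 0.34 = 1.34.
AUC ratio = CL_old/CL_new = 1 / 1.34 = 0.746.

0.746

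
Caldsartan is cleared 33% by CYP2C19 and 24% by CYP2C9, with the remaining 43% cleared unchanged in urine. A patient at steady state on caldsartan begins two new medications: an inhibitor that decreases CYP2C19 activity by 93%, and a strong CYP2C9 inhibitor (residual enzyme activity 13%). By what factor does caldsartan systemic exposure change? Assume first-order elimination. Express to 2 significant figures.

2.1

The CYP2C19 pathway (33% of clearance) is reduced to 0.07× activity: 0.33 × 0.07 = 0.0231.
The CYP2C9 pathway (24% of clearance) is reduced to 0.13× activity: 0.24 × 0.13 = 0.0312.
Non-CYP routes (43%) are unchanged.
CL_new/CL_old = 0.0231 + 0.0312 + 0.43 = 0.4843.
Because systemic exposure varies inversely with clearance, the combined effect is 1 / 0.4843 = 2.1.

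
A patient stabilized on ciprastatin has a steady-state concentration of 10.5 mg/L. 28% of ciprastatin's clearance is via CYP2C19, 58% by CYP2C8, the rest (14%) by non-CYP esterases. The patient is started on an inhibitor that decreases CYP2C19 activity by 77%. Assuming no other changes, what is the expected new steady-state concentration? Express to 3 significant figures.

13.4 mg/L

The CYP2C19 pathway (28% of clearance) is reduced to 0.23× activity: 0.28 × 0.23 = 0.0644.
CYP2C8 (58%) and the residual 14% are unaffected.
New clearance relative to baseline: 0.0644 + 0.58 + 0.14 = 0.7844.
Steady-state concentration ∝ 1/CL, so new value = 10.5 / 0.7844 = 13.4 mg/L.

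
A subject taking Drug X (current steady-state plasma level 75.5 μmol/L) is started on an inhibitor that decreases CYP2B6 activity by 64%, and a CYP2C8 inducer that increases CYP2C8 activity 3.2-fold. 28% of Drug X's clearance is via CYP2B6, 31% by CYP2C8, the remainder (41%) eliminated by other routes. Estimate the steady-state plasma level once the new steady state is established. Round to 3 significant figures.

The CYP2B6 pathway (28% of clearance) drops to 0.36× activity: 0.28 × 0.36 = 0.1008.
The CYP2C8 pathway (31% of clearance) is boosted to 3.2× activity: 0.31 × 3.2 = 0.992.
Non-CYP routes (41%) are unchanged.
New clearance relative to baseline: 0.1008 + 0.992 + 0.41 = 1.5028.
New steady-state plasma level = 75.5 / 1.5028 = 50.2 μmol/L (concentration scales inversely with clearance).

50.2 μmol/L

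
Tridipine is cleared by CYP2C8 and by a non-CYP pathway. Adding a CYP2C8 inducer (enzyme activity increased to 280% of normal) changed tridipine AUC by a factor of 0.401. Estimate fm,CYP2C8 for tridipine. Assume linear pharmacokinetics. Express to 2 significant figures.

Let x = fm,CYP2C8. Because AUC ∝ 1/CL, relative clearance rose to 1/0.401 = 2.494.
Only the CYP2C8 route changed, so 2.494 = x·2.8 + (1 − x), giving x = 0.83.

0.83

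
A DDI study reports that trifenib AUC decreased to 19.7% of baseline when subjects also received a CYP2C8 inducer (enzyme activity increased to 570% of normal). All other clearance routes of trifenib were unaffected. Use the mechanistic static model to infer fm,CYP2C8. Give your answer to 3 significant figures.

Call the CYP2C8 fraction fm. After the interaction, CL_new/CL_old = fm × 5.7 + (1 − fm).
AUC ratio = 1 / (new CL fraction), so new CL fraction = 1 / 0.197 = 5.076.
fm × 5.7 + 1 − fm = 5.076  ⇒  fm × (5.7 − 1) = 4.076  ⇒  fm = 0.867.

0.867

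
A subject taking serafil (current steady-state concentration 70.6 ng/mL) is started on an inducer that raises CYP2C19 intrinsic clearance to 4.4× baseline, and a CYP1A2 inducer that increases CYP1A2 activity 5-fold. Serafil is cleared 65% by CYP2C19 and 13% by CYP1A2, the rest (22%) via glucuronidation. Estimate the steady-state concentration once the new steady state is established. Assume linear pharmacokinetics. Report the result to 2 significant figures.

The CYP2C19 pathway (65% of clearance) increases to 4.4× activity: 0.65 × 4.4 = 2.86.
The CYP1A2 pathway (13% of clearance) is boosted to 5× activity: 0.13 × 5 = 0.65.
The remaining 22% of clearance is unaffected.
Relative clearance = 2.86 + 0.65 + 0.22 = 3.73.
New steady-state concentration = 70.6 / 3.73 = 19 ng/mL (concentration scales inversely with clearance).

19 ng/mL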